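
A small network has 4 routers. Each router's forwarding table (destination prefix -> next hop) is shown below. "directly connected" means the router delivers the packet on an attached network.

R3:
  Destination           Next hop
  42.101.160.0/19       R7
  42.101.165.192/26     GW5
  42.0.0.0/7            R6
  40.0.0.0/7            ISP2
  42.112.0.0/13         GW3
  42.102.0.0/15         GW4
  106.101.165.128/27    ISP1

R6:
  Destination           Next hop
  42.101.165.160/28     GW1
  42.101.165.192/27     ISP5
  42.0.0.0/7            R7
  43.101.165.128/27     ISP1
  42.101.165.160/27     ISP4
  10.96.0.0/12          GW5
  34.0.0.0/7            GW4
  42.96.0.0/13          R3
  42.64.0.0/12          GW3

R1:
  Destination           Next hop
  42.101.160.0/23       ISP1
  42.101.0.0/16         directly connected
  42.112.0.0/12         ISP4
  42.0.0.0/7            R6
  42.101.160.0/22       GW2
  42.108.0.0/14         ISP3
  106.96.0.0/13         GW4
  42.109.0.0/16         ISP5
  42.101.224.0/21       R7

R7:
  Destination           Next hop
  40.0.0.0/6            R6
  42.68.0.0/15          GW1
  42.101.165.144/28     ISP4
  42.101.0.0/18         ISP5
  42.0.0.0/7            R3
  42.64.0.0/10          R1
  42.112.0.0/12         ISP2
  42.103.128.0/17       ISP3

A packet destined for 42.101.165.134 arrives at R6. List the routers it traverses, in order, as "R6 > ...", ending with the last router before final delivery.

R6 > R3 > R7 > R1

At R6: longest match for 42.101.165.134 is 42.96.0.0/13 -> R3
At R3: longest match for 42.101.165.134 is 42.101.160.0/19 -> R7
At R7: longest match for 42.101.165.134 is 42.64.0.0/10 -> R1
At R1: longest match for 42.101.165.134 is 42.101.0.0/16 -> directly connected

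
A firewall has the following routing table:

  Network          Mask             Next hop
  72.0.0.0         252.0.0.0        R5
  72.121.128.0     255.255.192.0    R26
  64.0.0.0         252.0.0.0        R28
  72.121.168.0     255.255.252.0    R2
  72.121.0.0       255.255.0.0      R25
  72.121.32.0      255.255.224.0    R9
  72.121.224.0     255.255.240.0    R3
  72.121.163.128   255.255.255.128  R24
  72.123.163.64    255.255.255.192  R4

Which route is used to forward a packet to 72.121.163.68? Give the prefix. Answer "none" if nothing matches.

72.121.128.0/18

Entries matching 72.121.163.68:
  72.0.0.0/6 (72.0.0.0 - 75.255.255.255)
  72.121.0.0/16 (72.121.0.0 - 72.121.255.255)
  72.121.128.0/18 (72.121.128.0 - 72.121.191.255)
Most specific is 72.121.128.0/18.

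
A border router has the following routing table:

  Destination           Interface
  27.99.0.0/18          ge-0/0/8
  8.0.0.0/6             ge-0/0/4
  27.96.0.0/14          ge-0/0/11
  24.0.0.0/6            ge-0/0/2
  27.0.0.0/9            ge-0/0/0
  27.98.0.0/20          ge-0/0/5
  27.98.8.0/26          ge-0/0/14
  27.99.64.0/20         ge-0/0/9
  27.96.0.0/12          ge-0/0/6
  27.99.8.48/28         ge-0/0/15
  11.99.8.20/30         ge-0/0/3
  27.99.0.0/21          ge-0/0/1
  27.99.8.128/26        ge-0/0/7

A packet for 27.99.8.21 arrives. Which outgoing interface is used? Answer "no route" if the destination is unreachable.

Routes whose prefix contains 27.99.8.21:
  24.0.0.0/6 (24.0.0.0 - 27.255.255.255) -> ge-0/0/2
  27.0.0.0/9 (27.0.0.0 - 27.127.255.255) -> ge-0/0/0
  27.96.0.0/12 (27.96.0.0 - 27.111.255.255) -> ge-0/0/6
  27.96.0.0/14 (27.96.0.0 - 27.99.255.255) -> ge-0/0/11
  27.99.0.0/18 (27.99.0.0 - 27.99.63.255) -> ge-0/0/8
More-specific entries that do NOT match:
  11.99.8.20/30 (11.99.8.20 - 11.99.8.23) does not contain 27.99.8.21
  27.99.8.48/28 (27.99.8.48 - 27.99.8.63) does not contain 27.99.8.21
  27.98.8.0/26 (27.98.8.0 - 27.98.8.63) does not contain 27.99.8.21
  27.99.8.128/26 (27.99.8.128 - 27.99.8.191) does not contain 27.99.8.21
  27.99.0.0/21 (27.99.0.0 - 27.99.7.255) does not contain 27.99.8.21
  27.98.0.0/20 (27.98.0.0 - 27.98.15.255) does not contain 27.99.8.21
  27.99.64.0/20 (27.99.64.0 - 27.99.79.255) does not contain 27.99.8.21
Longest matching prefix is /18 -> interface ge-0/0/8.

ge-0/0/8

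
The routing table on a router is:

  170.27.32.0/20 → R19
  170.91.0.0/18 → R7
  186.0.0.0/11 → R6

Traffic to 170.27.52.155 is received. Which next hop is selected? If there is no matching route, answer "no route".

No entry's prefix contains 170.27.52.155; there is no default route.

no route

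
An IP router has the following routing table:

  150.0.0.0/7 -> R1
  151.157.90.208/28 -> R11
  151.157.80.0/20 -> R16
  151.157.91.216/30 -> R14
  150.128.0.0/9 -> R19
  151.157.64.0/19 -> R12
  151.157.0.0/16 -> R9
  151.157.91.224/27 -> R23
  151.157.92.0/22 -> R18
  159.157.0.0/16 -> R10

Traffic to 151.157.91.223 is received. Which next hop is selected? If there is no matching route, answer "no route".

Routes whose prefix contains 151.157.91.223:
  150.0.0.0/7 (150.0.0.0 - 151.255.255.255) -> R1
  151.157.0.0/16 (151.157.0.0 - 151.157.255.255) -> R9
  151.157.64.0/19 (151.157.64.0 - 151.157.95.255) -> R12
  151.157.80.0/20 (151.157.80.0 - 151.157.95.255) -> R16
More-specific entries that do NOT match:
  151.157.91.216/30 (151.157.91.216 - 151.157.91.219) does not contain 151.157.91.223
  151.157.90.208/28 (151.157.90.208 - 151.157.90.223) does not contain 151.157.91.223
  151.157.91.224/27 (151.157.91.224 - 151.157.91.255) does not contain 151.157.91.223
  151.157.92.0/22 (151.157.92.0 - 151.157.95.255) does not contain 151.157.91.223
Longest matching prefix is /20 -> next hop R16.

R16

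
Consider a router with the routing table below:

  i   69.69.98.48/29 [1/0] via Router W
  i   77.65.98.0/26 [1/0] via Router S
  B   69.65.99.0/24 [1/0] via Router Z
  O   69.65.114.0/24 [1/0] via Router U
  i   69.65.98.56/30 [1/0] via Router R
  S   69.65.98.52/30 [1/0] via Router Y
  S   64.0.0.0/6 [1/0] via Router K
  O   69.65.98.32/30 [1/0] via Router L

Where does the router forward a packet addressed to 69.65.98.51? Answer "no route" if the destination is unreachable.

no route

No entry's prefix contains 69.65.98.51; there is no default route.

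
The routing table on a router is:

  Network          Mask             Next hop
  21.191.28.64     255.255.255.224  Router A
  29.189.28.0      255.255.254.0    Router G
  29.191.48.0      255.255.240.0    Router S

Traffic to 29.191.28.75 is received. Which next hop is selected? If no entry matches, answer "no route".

No entry's prefix contains 29.191.28.75; there is no default route.

no route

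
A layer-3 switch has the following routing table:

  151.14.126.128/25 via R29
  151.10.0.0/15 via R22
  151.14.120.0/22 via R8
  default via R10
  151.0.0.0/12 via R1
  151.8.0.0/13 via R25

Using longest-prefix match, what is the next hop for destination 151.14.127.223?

Routes whose prefix contains 151.14.127.223:
  0.0.0.0/0 (default, matches everything) -> R10
  151.0.0.0/12 (151.0.0.0 - 151.15.255.255) -> R1
  151.8.0.0/13 (151.8.0.0 - 151.15.255.255) -> R25
More-specific entries that do NOT match:
  151.14.126.128/25 (151.14.126.128 - 151.14.126.255) does not contain 151.14.127.223
  151.14.120.0/22 (151.14.120.0 - 151.14.123.255) does not contain 151.14.127.223
  151.10.0.0/15 (151.10.0.0 - 151.11.255.255) does not contain 151.14.127.223
Longest matching prefix is /13 -> next hop R25.

R25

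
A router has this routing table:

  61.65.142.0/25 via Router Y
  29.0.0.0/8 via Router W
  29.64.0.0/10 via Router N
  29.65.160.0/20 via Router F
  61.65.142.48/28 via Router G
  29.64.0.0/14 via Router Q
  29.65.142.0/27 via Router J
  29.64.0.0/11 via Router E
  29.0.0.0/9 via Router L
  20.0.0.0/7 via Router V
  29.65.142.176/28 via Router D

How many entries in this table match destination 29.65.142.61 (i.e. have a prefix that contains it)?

Prefixes containing 29.65.142.61:
  29.0.0.0/8 (29.0.0.0 - 29.255.255.255)
  29.0.0.0/9 (29.0.0.0 - 29.127.255.255)
  29.64.0.0/10 (29.64.0.0 - 29.127.255.255)
  29.64.0.0/11 (29.64.0.0 - 29.95.255.255)
  29.64.0.0/14 (29.64.0.0 - 29.67.255.255)
Total matching entries: 5.

5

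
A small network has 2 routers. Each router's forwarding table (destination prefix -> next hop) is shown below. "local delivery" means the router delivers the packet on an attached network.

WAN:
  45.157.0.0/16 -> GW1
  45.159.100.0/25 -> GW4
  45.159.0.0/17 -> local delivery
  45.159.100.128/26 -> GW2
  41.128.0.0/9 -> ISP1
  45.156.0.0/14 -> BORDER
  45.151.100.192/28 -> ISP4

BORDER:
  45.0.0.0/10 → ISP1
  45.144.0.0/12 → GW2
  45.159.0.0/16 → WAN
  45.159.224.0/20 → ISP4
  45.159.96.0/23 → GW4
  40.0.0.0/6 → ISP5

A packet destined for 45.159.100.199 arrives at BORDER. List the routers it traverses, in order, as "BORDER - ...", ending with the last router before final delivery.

At BORDER: longest match for 45.159.100.199 is 45.159.0.0/16 -> WAN
At WAN: longest match for 45.159.100.199 is 45.159.0.0/17 -> local delivery

BORDER - WAN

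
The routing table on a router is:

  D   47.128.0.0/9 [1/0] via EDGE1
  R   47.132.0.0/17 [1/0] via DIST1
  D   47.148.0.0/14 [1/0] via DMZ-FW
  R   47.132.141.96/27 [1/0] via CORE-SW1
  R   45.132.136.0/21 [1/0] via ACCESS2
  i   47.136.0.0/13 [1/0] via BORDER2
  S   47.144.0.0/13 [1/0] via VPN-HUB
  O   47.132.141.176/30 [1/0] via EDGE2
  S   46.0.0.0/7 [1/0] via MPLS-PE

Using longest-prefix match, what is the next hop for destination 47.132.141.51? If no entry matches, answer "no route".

Routes whose prefix contains 47.132.141.51:
  46.0.0.0/7 (46.0.0.0 - 47.255.255.255) -> MPLS-PE
  47.128.0.0/9 (47.128.0.0 - 47.255.255.255) -> EDGE1
More-specific entries that do NOT match:
  47.132.141.176/30 (47.132.141.176 - 47.132.141.179) does not contain 47.132.141.51
  47.132.141.96/27 (47.132.141.96 - 47.132.141.127) does not contain 47.132.141.51
  45.132.136.0/21 (45.132.136.0 - 45.132.143.255) does not contain 47.132.141.51
  47.132.0.0/17 (47.132.0.0 - 47.132.127.255) does not contain 47.132.141.51
  47.148.0.0/14 (47.148.0.0 - 47.151.255.255) does not contain 47.132.141.51
  47.136.0.0/13 (47.136.0.0 - 47.143.255.255) does not contain 47.132.141.51
  47.144.0.0/13 (47.144.0.0 - 47.151.255.255) does not contain 47.132.141.51
Longest matching prefix is /9 -> next hop EDGE1.

EDGE1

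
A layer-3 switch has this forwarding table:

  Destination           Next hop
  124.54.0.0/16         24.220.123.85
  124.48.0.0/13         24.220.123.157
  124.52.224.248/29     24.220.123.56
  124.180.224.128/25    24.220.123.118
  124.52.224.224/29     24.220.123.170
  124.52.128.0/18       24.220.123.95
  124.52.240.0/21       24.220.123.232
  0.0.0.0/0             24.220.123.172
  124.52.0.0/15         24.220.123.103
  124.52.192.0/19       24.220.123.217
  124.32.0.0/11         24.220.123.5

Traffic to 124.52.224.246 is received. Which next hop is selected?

Routes whose prefix contains 124.52.224.246:
  0.0.0.0/0 (default, matches everything) -> 24.220.123.172
  124.32.0.0/11 (124.32.0.0 - 124.63.255.255) -> 24.220.123.5
  124.48.0.0/13 (124.48.0.0 - 124.55.255.255) -> 24.220.123.157
  124.52.0.0/15 (124.52.0.0 - 124.53.255.255) -> 24.220.123.103
More-specific entries that do NOT match:
  124.52.224.248/29 (124.52.224.248 - 124.52.224.255) does not contain 124.52.224.246
  124.52.224.224/29 (124.52.224.224 - 124.52.224.231) does not contain 124.52.224.246
  124.180.224.128/25 (124.180.224.128 - 124.180.224.255) does not contain 124.52.224.246
  124.52.240.0/21 (124.52.240.0 - 124.52.247.255) does not contain 124.52.224.246
  124.52.192.0/19 (124.52.192.0 - 124.52.223.255) does not contain 124.52.224.246
  124.52.128.0/18 (124.52.128.0 - 124.52.191.255) does not contain 124.52.224.246
  124.54.0.0/16 (124.54.0.0 - 124.54.255.255) does not contain 124.52.224.246
Longest matching prefix is /15 -> next hop 24.220.123.103.

24.220.123.103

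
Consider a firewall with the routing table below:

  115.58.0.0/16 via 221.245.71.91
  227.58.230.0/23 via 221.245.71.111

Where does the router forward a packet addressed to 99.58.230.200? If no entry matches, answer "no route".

No entry's prefix contains 99.58.230.200; there is no default route.

no route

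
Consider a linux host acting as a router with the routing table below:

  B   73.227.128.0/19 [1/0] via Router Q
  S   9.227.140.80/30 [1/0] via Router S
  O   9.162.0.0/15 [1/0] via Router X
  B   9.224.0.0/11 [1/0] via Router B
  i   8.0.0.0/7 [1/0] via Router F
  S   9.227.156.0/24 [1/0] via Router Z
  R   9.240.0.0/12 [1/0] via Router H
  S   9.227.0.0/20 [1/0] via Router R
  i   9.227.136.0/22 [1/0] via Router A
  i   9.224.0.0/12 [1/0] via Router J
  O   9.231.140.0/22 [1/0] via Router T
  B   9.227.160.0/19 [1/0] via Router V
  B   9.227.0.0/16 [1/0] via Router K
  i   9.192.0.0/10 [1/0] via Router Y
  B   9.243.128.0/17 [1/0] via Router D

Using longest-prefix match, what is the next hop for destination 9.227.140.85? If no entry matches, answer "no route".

Router K

Routes whose prefix contains 9.227.140.85:
  8.0.0.0/7 (8.0.0.0 - 9.255.255.255) -> Router F
  9.192.0.0/10 (9.192.0.0 - 9.255.255.255) -> Router Y
  9.224.0.0/11 (9.224.0.0 - 9.255.255.255) -> Router B
  9.224.0.0/12 (9.224.0.0 - 9.239.255.255) -> Router J
  9.227.0.0/16 (9.227.0.0 - 9.227.255.255) -> Router K
More-specific entries that do NOT match:
  9.227.140.80/30 (9.227.140.80 - 9.227.140.83) does not contain 9.227.140.85
  9.227.156.0/24 (9.227.156.0 - 9.227.156.255) does not contain 9.227.140.85
  9.227.136.0/22 (9.227.136.0 - 9.227.139.255) does not contain 9.227.140.85
  9.231.140.0/22 (9.231.140.0 - 9.231.143.255) does not contain 9.227.140.85
  9.227.0.0/20 (9.227.0.0 - 9.227.15.255) does not contain 9.227.140.85
  73.227.128.0/19 (73.227.128.0 - 73.227.159.255) does not contain 9.227.140.85
  9.227.160.0/19 (9.227.160.0 - 9.227.191.255) does not contain 9.227.140.85
  9.243.128.0/17 (9.243.128.0 - 9.243.255.255) does not contain 9.227.140.85
Longest matching prefix is /16 -> next hop Router K.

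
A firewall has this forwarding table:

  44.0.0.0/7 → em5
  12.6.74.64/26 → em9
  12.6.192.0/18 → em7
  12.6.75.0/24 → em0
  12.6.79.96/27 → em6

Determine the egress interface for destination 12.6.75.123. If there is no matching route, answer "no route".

Routes whose prefix contains 12.6.75.123:
  12.6.75.0/24 (12.6.75.0 - 12.6.75.255) -> em0
More-specific entries that do NOT match:
  12.6.79.96/27 (12.6.79.96 - 12.6.79.127) does not contain 12.6.75.123
  12.6.74.64/26 (12.6.74.64 - 12.6.74.127) does not contain 12.6.75.123
Longest matching prefix is /24 -> interface em0.

em0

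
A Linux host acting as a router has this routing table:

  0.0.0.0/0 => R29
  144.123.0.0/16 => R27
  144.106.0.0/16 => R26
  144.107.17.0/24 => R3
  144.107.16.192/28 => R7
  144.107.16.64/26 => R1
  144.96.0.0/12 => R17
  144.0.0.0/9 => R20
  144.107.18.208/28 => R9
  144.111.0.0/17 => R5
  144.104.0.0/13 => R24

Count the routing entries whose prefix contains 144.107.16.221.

4

Prefixes containing 144.107.16.221:
  0.0.0.0/0 (default, matches everything)
  144.0.0.0/9 (144.0.0.0 - 144.127.255.255)
  144.96.0.0/12 (144.96.0.0 - 144.111.255.255)
  144.104.0.0/13 (144.104.0.0 - 144.111.255.255)
Total matching entries: 4.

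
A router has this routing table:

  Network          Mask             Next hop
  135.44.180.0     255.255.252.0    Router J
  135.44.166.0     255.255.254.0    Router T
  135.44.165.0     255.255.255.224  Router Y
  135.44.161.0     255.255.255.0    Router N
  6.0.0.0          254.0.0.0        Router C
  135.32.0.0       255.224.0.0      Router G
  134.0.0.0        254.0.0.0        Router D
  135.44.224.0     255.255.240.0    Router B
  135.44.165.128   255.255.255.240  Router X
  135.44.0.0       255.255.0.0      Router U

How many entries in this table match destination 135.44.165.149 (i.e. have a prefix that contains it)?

3

Prefixes containing 135.44.165.149:
  134.0.0.0/7 (134.0.0.0 - 135.255.255.255)
  135.32.0.0/11 (135.32.0.0 - 135.63.255.255)
  135.44.0.0/16 (135.44.0.0 - 135.44.255.255)
Total matching entries: 3.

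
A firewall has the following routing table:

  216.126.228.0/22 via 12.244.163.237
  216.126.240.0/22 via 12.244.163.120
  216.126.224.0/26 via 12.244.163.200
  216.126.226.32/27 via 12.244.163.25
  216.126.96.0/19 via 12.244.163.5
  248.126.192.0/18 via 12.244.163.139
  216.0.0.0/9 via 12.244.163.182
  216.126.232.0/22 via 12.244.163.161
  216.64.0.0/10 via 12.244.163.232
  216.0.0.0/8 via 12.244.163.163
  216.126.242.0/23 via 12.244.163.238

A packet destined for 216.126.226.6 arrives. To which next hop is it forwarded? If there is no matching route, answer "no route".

12.244.163.232

Routes whose prefix contains 216.126.226.6:
  216.0.0.0/8 (216.0.0.0 - 216.255.255.255) -> 12.244.163.163
  216.0.0.0/9 (216.0.0.0 - 216.127.255.255) -> 12.244.163.182
  216.64.0.0/10 (216.64.0.0 - 216.127.255.255) -> 12.244.163.232
More-specific entries that do NOT match:
  216.126.226.32/27 (216.126.226.32 - 216.126.226.63) does not contain 216.126.226.6
  216.126.224.0/26 (216.126.224.0 - 216.126.224.63) does not contain 216.126.226.6
  216.126.242.0/23 (216.126.242.0 - 216.126.243.255) does not contain 216.126.226.6
  216.126.228.0/22 (216.126.228.0 - 216.126.231.255) does not contain 216.126.226.6
  216.126.240.0/22 (216.126.240.0 - 216.126.243.255) does not contain 216.126.226.6
  216.126.232.0/22 (216.126.232.0 - 216.126.235.255) does not contain 216.126.226.6
  216.126.96.0/19 (216.126.96.0 - 216.126.127.255) does not contain 216.126.226.6
  248.126.192.0/18 (248.126.192.0 - 248.126.255.255) does not contain 216.126.226.6
Longest matching prefix is /10 -> next hop 12.244.163.232.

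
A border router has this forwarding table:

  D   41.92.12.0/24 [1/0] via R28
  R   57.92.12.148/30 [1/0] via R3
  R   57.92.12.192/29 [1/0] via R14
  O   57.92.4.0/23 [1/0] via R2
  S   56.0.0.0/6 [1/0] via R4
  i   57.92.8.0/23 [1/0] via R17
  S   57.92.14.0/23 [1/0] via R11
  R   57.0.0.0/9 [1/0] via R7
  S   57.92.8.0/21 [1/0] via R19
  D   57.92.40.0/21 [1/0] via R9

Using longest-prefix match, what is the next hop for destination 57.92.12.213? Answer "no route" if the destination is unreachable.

R19

Routes whose prefix contains 57.92.12.213:
  56.0.0.0/6 (56.0.0.0 - 59.255.255.255) -> R4
  57.0.0.0/9 (57.0.0.0 - 57.127.255.255) -> R7
  57.92.8.0/21 (57.92.8.0 - 57.92.15.255) -> R19
More-specific entries that do NOT match:
  57.92.12.148/30 (57.92.12.148 - 57.92.12.151) does not contain 57.92.12.213
  57.92.12.192/29 (57.92.12.192 - 57.92.12.199) does not contain 57.92.12.213
  41.92.12.0/24 (41.92.12.0 - 41.92.12.255) does not contain 57.92.12.213
  57.92.4.0/23 (57.92.4.0 - 57.92.5.255) does not contain 57.92.12.213
  57.92.8.0/23 (57.92.8.0 - 57.92.9.255) does not contain 57.92.12.213
  57.92.14.0/23 (57.92.14.0 - 57.92.15.255) does not contain 57.92.12.213
Longest matching prefix is /21 -> next hop R19.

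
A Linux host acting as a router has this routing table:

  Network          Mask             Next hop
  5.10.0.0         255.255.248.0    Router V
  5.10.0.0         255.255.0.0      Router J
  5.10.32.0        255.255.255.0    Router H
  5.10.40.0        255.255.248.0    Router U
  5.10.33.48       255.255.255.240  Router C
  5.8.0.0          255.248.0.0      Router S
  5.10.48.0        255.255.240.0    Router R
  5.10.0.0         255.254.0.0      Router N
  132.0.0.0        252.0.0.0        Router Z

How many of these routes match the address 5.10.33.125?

3

Prefixes containing 5.10.33.125:
  5.8.0.0/13 (5.8.0.0 - 5.15.255.255)
  5.10.0.0/15 (5.10.0.0 - 5.11.255.255)
  5.10.0.0/16 (5.10.0.0 - 5.10.255.255)
Total matching entries: 3.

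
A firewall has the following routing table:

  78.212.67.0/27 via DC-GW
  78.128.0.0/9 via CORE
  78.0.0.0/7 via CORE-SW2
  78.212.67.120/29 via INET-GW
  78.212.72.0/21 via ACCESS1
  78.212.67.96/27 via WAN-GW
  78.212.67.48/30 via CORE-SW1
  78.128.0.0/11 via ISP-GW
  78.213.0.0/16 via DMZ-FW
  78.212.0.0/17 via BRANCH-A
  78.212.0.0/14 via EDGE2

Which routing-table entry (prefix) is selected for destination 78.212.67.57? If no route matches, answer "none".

Entries matching 78.212.67.57:
  78.0.0.0/7 (78.0.0.0 - 79.255.255.255)
  78.128.0.0/9 (78.128.0.0 - 78.255.255.255)
  78.212.0.0/14 (78.212.0.0 - 78.215.255.255)
  78.212.0.0/17 (78.212.0.0 - 78.212.127.255)
Most specific is 78.212.0.0/17.

78.212.0.0/17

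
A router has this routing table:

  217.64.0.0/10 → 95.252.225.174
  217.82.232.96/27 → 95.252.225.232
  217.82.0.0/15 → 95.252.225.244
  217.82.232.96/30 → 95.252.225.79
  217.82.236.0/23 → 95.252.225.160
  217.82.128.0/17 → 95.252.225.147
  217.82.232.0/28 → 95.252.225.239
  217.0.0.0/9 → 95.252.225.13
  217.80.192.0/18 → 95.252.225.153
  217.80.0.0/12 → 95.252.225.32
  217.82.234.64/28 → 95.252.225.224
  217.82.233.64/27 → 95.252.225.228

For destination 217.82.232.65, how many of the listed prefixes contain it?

5

Prefixes containing 217.82.232.65:
  217.0.0.0/9 (217.0.0.0 - 217.127.255.255)
  217.64.0.0/10 (217.64.0.0 - 217.127.255.255)
  217.80.0.0/12 (217.80.0.0 - 217.95.255.255)
  217.82.0.0/15 (217.82.0.0 - 217.83.255.255)
  217.82.128.0/17 (217.82.128.0 - 217.82.255.255)
Total matching entries: 5.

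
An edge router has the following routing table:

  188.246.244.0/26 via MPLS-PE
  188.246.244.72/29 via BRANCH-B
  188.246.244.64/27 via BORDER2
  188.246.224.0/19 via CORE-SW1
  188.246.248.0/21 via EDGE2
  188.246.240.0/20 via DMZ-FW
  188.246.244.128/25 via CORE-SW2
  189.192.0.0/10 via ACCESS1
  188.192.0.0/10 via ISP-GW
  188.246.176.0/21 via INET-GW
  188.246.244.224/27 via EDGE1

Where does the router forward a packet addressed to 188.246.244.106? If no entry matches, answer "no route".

DMZ-FW

Routes whose prefix contains 188.246.244.106:
  188.192.0.0/10 (188.192.0.0 - 188.255.255.255) -> ISP-GW
  188.246.224.0/19 (188.246.224.0 - 188.246.255.255) -> CORE-SW1
  188.246.240.0/20 (188.246.240.0 - 188.246.255.255) -> DMZ-FW
More-specific entries that do NOT match:
  188.246.244.72/29 (188.246.244.72 - 188.246.244.79) does not contain 188.246.244.106
  188.246.244.64/27 (188.246.244.64 - 188.246.244.95) does not contain 188.246.244.106
  188.246.244.224/27 (188.246.244.224 - 188.246.244.255) does not contain 188.246.244.106
  188.246.244.0/26 (188.246.244.0 - 188.246.244.63) does not contain 188.246.244.106
  188.246.244.128/25 (188.246.244.128 - 188.246.244.255) does not contain 188.246.244.106
  188.246.248.0/21 (188.246.248.0 - 188.246.255.255) does not contain 188.246.244.106
  188.246.176.0/21 (188.246.176.0 - 188.246.183.255) does not contain 188.246.244.106
Longest matching prefix is /20 -> next hop DMZ-FW.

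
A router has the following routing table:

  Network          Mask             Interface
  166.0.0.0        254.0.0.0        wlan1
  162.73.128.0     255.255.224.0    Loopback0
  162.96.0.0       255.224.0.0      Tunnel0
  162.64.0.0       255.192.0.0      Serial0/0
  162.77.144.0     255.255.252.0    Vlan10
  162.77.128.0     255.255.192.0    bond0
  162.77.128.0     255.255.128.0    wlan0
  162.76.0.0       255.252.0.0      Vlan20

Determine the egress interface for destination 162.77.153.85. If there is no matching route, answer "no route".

Routes whose prefix contains 162.77.153.85:
  162.64.0.0/10 (162.64.0.0 - 162.127.255.255) -> Serial0/0
  162.76.0.0/14 (162.76.0.0 - 162.79.255.255) -> Vlan20
  162.77.128.0/17 (162.77.128.0 - 162.77.255.255) -> wlan0
  162.77.128.0/18 (162.77.128.0 - 162.77.191.255) -> bond0
More-specific entries that do NOT match:
  162.77.144.0/22 (162.77.144.0 - 162.77.147.255) does not contain 162.77.153.85
  162.73.128.0/19 (162.73.128.0 - 162.73.159.255) does not contain 162.77.153.85
Longest matching prefix is /18 -> interface bond0.

bond0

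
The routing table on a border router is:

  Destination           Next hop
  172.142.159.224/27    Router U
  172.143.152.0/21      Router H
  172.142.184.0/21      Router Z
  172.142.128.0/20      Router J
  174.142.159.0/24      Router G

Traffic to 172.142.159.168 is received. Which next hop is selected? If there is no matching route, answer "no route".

No entry's prefix contains 172.142.159.168; there is no default route.

no route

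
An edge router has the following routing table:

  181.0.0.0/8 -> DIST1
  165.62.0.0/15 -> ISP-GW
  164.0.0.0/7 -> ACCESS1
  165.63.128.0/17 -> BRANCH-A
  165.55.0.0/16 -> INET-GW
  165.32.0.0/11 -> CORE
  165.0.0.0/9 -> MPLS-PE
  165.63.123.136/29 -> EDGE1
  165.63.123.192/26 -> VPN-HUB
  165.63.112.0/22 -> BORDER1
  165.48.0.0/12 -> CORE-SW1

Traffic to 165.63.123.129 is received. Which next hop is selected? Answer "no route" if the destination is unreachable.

Routes whose prefix contains 165.63.123.129:
  164.0.0.0/7 (164.0.0.0 - 165.255.255.255) -> ACCESS1
  165.0.0.0/9 (165.0.0.0 - 165.127.255.255) -> MPLS-PE
  165.32.0.0/11 (165.32.0.0 - 165.63.255.255) -> CORE
  165.48.0.0/12 (165.48.0.0 - 165.63.255.255) -> CORE-SW1
  165.62.0.0/15 (165.62.0.0 - 165.63.255.255) -> ISP-GW
More-specific entries that do NOT match:
  165.63.123.136/29 (165.63.123.136 - 165.63.123.143) does not contain 165.63.123.129
  165.63.123.192/26 (165.63.123.192 - 165.63.123.255) does not contain 165.63.123.129
  165.63.112.0/22 (165.63.112.0 - 165.63.115.255) does not contain 165.63.123.129
  165.63.128.0/17 (165.63.128.0 - 165.63.255.255) does not contain 165.63.123.129
  165.55.0.0/16 (165.55.0.0 - 165.55.255.255) does not contain 165.63.123.129
Longest matching prefix is /15 -> next hop ISP-GW.

ISP-GW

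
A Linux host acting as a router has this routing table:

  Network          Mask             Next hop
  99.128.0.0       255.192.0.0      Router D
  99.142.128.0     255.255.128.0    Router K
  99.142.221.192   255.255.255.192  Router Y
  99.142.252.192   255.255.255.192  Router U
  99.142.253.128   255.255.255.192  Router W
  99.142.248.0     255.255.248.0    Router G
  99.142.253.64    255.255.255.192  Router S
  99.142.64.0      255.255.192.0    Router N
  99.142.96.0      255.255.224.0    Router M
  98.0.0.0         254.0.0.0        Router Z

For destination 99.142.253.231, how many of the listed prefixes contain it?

Prefixes containing 99.142.253.231:
  98.0.0.0/7 (98.0.0.0 - 99.255.255.255)
  99.128.0.0/10 (99.128.0.0 - 99.191.255.255)
  99.142.128.0/17 (99.142.128.0 - 99.142.255.255)
  99.142.248.0/21 (99.142.248.0 - 99.142.255.255)
Total matching entries: 4.

4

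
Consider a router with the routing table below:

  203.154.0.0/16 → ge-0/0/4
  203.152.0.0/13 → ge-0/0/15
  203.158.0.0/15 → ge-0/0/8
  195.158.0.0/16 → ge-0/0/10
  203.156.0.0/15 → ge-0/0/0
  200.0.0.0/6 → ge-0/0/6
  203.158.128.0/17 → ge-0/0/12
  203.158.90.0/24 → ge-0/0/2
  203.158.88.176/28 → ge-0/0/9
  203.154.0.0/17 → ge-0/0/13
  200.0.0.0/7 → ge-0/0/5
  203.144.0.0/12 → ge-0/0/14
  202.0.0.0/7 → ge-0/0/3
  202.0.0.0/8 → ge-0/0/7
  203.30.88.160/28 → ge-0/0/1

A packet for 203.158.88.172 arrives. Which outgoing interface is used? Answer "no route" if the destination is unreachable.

ge-0/0/8

Routes whose prefix contains 203.158.88.172:
  200.0.0.0/6 (200.0.0.0 - 203.255.255.255) -> ge-0/0/6
  202.0.0.0/7 (202.0.0.0 - 203.255.255.255) -> ge-0/0/3
  203.144.0.0/12 (203.144.0.0 - 203.159.255.255) -> ge-0/0/14
  203.152.0.0/13 (203.152.0.0 - 203.159.255.255) -> ge-0/0/15
  203.158.0.0/15 (203.158.0.0 - 203.159.255.255) -> ge-0/0/8
More-specific entries that do NOT match:
  203.158.88.176/28 (203.158.88.176 - 203.158.88.191) does not contain 203.158.88.172
  203.30.88.160/28 (203.30.88.160 - 203.30.88.175) does not contain 203.158.88.172
  203.158.90.0/24 (203.158.90.0 - 203.158.90.255) does not contain 203.158.88.172
  203.158.128.0/17 (203.158.128.0 - 203.158.255.255) does not contain 203.158.88.172
  203.154.0.0/17 (203.154.0.0 - 203.154.127.255) does not contain 203.158.88.172
  203.154.0.0/16 (203.154.0.0 - 203.154.255.255) does not contain 203.158.88.172
  195.158.0.0/16 (195.158.0.0 - 195.158.255.255) does not contain 203.158.88.172
Longest matching prefix is /15 -> interface ge-0/0/8.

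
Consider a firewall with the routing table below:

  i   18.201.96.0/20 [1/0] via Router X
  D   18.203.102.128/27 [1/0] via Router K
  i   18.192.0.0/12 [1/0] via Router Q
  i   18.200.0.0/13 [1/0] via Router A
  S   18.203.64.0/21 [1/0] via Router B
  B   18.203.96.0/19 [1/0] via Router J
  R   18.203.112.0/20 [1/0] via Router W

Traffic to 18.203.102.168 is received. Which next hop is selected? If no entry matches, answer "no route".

Routes whose prefix contains 18.203.102.168:
  18.192.0.0/12 (18.192.0.0 - 18.207.255.255) -> Router Q
  18.200.0.0/13 (18.200.0.0 - 18.207.255.255) -> Router A
  18.203.96.0/19 (18.203.96.0 - 18.203.127.255) -> Router J
More-specific entries that do NOT match:
  18.203.102.128/27 (18.203.102.128 - 18.203.102.159) does not contain 18.203.102.168
  18.203.64.0/21 (18.203.64.0 - 18.203.71.255) does not contain 18.203.102.168
  18.201.96.0/20 (18.201.96.0 - 18.201.111.255) does not contain 18.203.102.168
  18.203.112.0/20 (18.203.112.0 - 18.203.127.255) does not contain 18.203.102.168
Longest matching prefix is /19 -> next hop Router J.

Router J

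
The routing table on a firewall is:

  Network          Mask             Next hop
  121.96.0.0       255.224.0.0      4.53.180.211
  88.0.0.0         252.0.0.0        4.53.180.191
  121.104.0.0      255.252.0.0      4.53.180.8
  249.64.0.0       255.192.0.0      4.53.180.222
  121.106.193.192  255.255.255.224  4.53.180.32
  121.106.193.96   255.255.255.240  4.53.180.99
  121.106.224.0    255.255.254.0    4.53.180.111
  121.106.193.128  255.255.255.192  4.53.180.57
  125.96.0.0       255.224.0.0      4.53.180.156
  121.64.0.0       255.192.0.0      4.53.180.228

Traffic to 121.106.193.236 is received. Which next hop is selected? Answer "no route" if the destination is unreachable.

Routes whose prefix contains 121.106.193.236:
  121.64.0.0/10 (121.64.0.0 - 121.127.255.255) -> 4.53.180.228
  121.96.0.0/11 (121.96.0.0 - 121.127.255.255) -> 4.53.180.211
  121.104.0.0/14 (121.104.0.0 - 121.107.255.255) -> 4.53.180.8
More-specific entries that do NOT match:
  121.106.193.96/28 (121.106.193.96 - 121.106.193.111) does not contain 121.106.193.236
  121.106.193.192/27 (121.106.193.192 - 121.106.193.223) does not contain 121.106.193.236
  121.106.193.128/26 (121.106.193.128 - 121.106.193.191) does not contain 121.106.193.236
  121.106.224.0/23 (121.106.224.0 - 121.106.225.255) does not contain 121.106.193.236
Longest matching prefix is /14 -> next hop 4.53.180.8.

4.53.180.8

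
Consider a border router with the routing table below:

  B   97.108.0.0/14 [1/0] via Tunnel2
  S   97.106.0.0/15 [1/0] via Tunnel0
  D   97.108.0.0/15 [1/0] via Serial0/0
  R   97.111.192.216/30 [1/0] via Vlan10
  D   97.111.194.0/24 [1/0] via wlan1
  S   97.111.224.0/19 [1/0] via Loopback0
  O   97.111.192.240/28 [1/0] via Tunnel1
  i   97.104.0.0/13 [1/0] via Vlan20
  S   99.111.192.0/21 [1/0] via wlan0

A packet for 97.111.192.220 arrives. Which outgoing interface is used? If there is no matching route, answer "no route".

Routes whose prefix contains 97.111.192.220:
  97.104.0.0/13 (97.104.0.0 - 97.111.255.255) -> Vlan20
  97.108.0.0/14 (97.108.0.0 - 97.111.255.255) -> Tunnel2
More-specific entries that do NOT match:
  97.111.192.216/30 (97.111.192.216 - 97.111.192.219) does not contain 97.111.192.220
  97.111.192.240/28 (97.111.192.240 - 97.111.192.255) does not contain 97.111.192.220
  97.111.194.0/24 (97.111.194.0 - 97.111.194.255) does not contain 97.111.192.220
  99.111.192.0/21 (99.111.192.0 - 99.111.199.255) does not contain 97.111.192.220
  97.111.224.0/19 (97.111.224.0 - 97.111.255.255) does not contain 97.111.192.220
  97.106.0.0/15 (97.106.0.0 - 97.107.255.255) does not contain 97.111.192.220
  97.108.0.0/15 (97.108.0.0 - 97.109.255.255) does not contain 97.111.192.220
Longest matching prefix is /14 -> interface Tunnel2.

Tunnel2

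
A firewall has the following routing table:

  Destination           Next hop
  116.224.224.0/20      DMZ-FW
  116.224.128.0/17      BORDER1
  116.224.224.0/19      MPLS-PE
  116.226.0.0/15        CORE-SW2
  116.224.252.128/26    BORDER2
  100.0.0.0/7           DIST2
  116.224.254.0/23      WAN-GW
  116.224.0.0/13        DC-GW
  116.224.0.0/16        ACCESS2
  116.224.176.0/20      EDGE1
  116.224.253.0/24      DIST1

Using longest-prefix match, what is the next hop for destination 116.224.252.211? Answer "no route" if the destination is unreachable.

MPLS-PE

Routes whose prefix contains 116.224.252.211:
  116.224.0.0/13 (116.224.0.0 - 116.231.255.255) -> DC-GW
  116.224.0.0/16 (116.224.0.0 - 116.224.255.255) -> ACCESS2
  116.224.128.0/17 (116.224.128.0 - 116.224.255.255) -> BORDER1
  116.224.224.0/19 (116.224.224.0 - 116.224.255.255) -> MPLS-PE
More-specific entries that do NOT match:
  116.224.252.128/26 (116.224.252.128 - 116.224.252.191) does not contain 116.224.252.211
  116.224.253.0/24 (116.224.253.0 - 116.224.253.255) does not contain 116.224.252.211
  116.224.254.0/23 (116.224.254.0 - 116.224.255.255) does not contain 116.224.252.211
  116.224.224.0/20 (116.224.224.0 - 116.224.239.255) does not contain 116.224.252.211
  116.224.176.0/20 (116.224.176.0 - 116.224.191.255) does not contain 116.224.252.211
Longest matching prefix is /19 -> next hop MPLS-PE.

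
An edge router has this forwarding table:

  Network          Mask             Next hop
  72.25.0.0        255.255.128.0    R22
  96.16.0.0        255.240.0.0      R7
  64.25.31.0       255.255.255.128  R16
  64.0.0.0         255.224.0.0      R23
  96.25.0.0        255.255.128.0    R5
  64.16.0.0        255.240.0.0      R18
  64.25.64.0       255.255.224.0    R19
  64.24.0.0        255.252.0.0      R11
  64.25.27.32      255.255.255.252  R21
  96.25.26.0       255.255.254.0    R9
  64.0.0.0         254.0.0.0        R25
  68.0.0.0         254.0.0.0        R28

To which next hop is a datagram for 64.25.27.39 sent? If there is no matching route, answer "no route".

Routes whose prefix contains 64.25.27.39:
  64.0.0.0/7 (64.0.0.0 - 65.255.255.255) -> R25
  64.0.0.0/11 (64.0.0.0 - 64.31.255.255) -> R23
  64.16.0.0/12 (64.16.0.0 - 64.31.255.255) -> R18
  64.24.0.0/14 (64.24.0.0 - 64.27.255.255) -> R11
More-specific entries that do NOT match:
  64.25.27.32/30 (64.25.27.32 - 64.25.27.35) does not contain 64.25.27.39
  64.25.31.0/25 (64.25.31.0 - 64.25.31.127) does not contain 64.25.27.39
  96.25.26.0/23 (96.25.26.0 - 96.25.27.255) does not contain 64.25.27.39
  64.25.64.0/19 (64.25.64.0 - 64.25.95.255) does not contain 64.25.27.39
  72.25.0.0/17 (72.25.0.0 - 72.25.127.255) does not contain 64.25.27.39
  96.25.0.0/17 (96.25.0.0 - 96.25.127.255) does not contain 64.25.27.39
Longest matching prefix is /14 -> next hop R11.

R11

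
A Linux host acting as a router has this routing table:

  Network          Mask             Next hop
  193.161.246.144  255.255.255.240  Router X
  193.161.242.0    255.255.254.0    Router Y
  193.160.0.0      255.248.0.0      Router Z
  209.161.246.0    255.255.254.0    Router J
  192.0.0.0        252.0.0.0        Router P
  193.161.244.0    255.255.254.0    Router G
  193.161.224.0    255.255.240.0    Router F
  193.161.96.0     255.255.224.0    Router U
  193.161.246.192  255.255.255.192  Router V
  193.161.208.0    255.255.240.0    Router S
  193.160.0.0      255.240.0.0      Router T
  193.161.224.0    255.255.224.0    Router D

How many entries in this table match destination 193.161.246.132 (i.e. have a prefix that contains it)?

Prefixes containing 193.161.246.132:
  192.0.0.0/6 (192.0.0.0 - 195.255.255.255)
  193.160.0.0/12 (193.160.0.0 - 193.175.255.255)
  193.160.0.0/13 (193.160.0.0 - 193.167.255.255)
  193.161.224.0/19 (193.161.224.0 - 193.161.255.255)
Total matching entries: 4.

4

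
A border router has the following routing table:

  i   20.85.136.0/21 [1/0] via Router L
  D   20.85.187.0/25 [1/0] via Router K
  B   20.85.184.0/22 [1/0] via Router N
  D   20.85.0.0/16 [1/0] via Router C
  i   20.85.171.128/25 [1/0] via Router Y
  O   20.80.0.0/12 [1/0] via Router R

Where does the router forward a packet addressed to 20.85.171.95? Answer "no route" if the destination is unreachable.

Router C

Routes whose prefix contains 20.85.171.95:
  20.80.0.0/12 (20.80.0.0 - 20.95.255.255) -> Router R
  20.85.0.0/16 (20.85.0.0 - 20.85.255.255) -> Router C
More-specific entries that do NOT match:
  20.85.187.0/25 (20.85.187.0 - 20.85.187.127) does not contain 20.85.171.95
  20.85.171.128/25 (20.85.171.128 - 20.85.171.255) does not contain 20.85.171.95
  20.85.184.0/22 (20.85.184.0 - 20.85.187.255) does not contain 20.85.171.95
  20.85.136.0/21 (20.85.136.0 - 20.85.143.255) does not contain 20.85.171.95
Longest matching prefix is /16 -> next hop Router C.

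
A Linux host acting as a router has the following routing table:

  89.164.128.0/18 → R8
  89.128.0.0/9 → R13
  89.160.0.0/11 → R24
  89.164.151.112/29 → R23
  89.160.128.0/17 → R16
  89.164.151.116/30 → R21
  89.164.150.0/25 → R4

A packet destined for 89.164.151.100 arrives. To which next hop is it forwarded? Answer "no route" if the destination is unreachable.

Routes whose prefix contains 89.164.151.100:
  89.128.0.0/9 (89.128.0.0 - 89.255.255.255) -> R13
  89.160.0.0/11 (89.160.0.0 - 89.191.255.255) -> R24
  89.164.128.0/18 (89.164.128.0 - 89.164.191.255) -> R8
More-specific entries that do NOT match:
  89.164.151.116/30 (89.164.151.116 - 89.164.151.119) does not contain 89.164.151.100
  89.164.151.112/29 (89.164.151.112 - 89.164.151.119) does not contain 89.164.151.100
  89.164.150.0/25 (89.164.150.0 - 89.164.150.127) does not contain 89.164.151.100
Longest matching prefix is /18 -> next hop R8.

R8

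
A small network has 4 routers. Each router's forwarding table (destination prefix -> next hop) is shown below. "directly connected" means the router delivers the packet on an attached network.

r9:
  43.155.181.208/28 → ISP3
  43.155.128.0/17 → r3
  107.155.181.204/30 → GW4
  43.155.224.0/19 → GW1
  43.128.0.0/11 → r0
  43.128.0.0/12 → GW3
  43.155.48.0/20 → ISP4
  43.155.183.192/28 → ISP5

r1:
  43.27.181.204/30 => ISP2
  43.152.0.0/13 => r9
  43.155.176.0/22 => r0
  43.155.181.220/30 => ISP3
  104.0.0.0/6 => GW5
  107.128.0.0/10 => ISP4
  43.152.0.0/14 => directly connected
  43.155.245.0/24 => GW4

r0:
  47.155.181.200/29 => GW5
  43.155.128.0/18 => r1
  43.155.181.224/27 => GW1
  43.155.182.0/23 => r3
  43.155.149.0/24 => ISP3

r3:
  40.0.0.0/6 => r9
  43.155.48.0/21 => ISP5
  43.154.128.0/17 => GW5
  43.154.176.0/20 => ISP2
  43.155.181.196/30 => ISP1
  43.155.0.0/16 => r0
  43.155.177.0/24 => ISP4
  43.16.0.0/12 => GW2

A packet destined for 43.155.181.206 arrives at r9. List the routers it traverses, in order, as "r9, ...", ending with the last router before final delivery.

r9, r3, r0, r1

At r9: longest match for 43.155.181.206 is 43.155.128.0/17 -> r3
At r3: longest match for 43.155.181.206 is 43.155.0.0/16 -> r0
At r0: longest match for 43.155.181.206 is 43.155.128.0/18 -> r1
At r1: longest match for 43.155.181.206 is 43.152.0.0/14 -> directly connected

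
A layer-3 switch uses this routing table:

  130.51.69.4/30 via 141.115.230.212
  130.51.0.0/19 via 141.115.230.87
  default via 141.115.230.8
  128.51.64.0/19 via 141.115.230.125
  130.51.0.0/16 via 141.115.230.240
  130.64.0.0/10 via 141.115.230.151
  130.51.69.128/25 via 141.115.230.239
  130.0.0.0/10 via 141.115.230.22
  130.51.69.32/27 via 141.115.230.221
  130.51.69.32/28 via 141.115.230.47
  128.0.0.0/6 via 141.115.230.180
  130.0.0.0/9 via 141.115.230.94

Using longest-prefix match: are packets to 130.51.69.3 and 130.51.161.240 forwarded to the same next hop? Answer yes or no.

yes

130.51.69.3: longest match 130.51.0.0/16 -> 141.115.230.240
130.51.161.240: longest match 130.51.0.0/16 -> 141.115.230.240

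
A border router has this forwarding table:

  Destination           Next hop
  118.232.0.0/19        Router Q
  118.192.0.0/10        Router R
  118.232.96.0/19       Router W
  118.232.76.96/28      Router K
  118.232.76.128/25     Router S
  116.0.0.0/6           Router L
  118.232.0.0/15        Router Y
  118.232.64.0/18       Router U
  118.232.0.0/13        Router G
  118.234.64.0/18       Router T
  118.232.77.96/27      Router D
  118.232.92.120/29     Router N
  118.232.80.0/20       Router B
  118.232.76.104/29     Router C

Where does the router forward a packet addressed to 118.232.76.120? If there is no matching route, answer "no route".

Router U

Routes whose prefix contains 118.232.76.120:
  116.0.0.0/6 (116.0.0.0 - 119.255.255.255) -> Router L
  118.192.0.0/10 (118.192.0.0 - 118.255.255.255) -> Router R
  118.232.0.0/13 (118.232.0.0 - 118.239.255.255) -> Router G
  118.232.0.0/15 (118.232.0.0 - 118.233.255.255) -> Router Y
  118.232.64.0/18 (118.232.64.0 - 118.232.127.255) -> Router U
More-specific entries that do NOT match:
  118.232.92.120/29 (118.232.92.120 - 118.232.92.127) does not contain 118.232.76.120
  118.232.76.104/29 (118.232.76.104 - 118.232.76.111) does not contain 118.232.76.120
  118.232.76.96/28 (118.232.76.96 - 118.232.76.111) does not contain 118.232.76.120
  118.232.77.96/27 (118.232.77.96 - 118.232.77.127) does not contain 118.232.76.120
  118.232.76.128/25 (118.232.76.128 - 118.232.76.255) does not contain 118.232.76.120
  118.232.80.0/20 (118.232.80.0 - 118.232.95.255) does not contain 118.232.76.120
  118.232.0.0/19 (118.232.0.0 - 118.232.31.255) does not contain 118.232.76.120
  118.232.96.0/19 (118.232.96.0 - 118.232.127.255) does not contain 118.232.76.120
Longest matching prefix is /18 -> next hop Router U.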